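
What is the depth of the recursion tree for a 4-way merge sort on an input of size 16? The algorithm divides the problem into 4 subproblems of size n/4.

For divide and conquer with division factor 4:

Problem sizes at each level:
Level 0: 16
Level 1: 4
Level 2: 1

The root is level 0 and the size-1 base case is level 2 (the tree spans levels 0 through 2, i.e. 3 levels counting the root), so the depth is the number of divisions: log_4(16) = 2

The recursion tree depth is log_4(16) = 2. At each level, the problem size is divided by 4, so it takes 2 divisions to reduce to a base case of size 1. The algorithm makes 4 recursive calls at each level.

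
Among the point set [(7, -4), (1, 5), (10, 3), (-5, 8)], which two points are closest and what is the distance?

Computing all pairwise distances among 4 points:

d((7, -4), (1, 5)) = 10.8167
d((7, -4), (10, 3)) = 7.6158
d((7, -4), (-5, 8)) = 16.9706
d((1, 5), (10, 3)) = 9.2195
d((1, 5), (-5, 8)) = 6.7082 <-- minimum
d((10, 3), (-5, 8)) = 15.8114

Closest pair: (1, 5) and (-5, 8) with distance 6.7082

The closest pair is (1, 5) and (-5, 8) with Euclidean distance 6.7082. For 4 points, brute-force pairwise comparison is shown above. For large n, the divide-and-conquer algorithm (sort by x, recurse on halves, check the dividing strip) achieves O(n log n).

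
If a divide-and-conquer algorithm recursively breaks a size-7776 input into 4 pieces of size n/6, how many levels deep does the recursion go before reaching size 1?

For divide and conquer with division factor 6:

Problem sizes at each level:
Level 0: 7776
Level 1: 1296
Level 2: 216
Level 3: 36
Level 4: 6
Level 5: 1

The root is level 0 and the size-1 base case is level 5 (the tree spans levels 0 through 5, i.e. 6 levels counting the root), so the depth is the number of divisions: log_6(7776) = 5

The recursion tree depth is log_6(7776) = 5. At each level, the problem size is divided by 6, so it takes 5 divisions to reduce to a base case of size 1. The algorithm makes 4 recursive calls at each level.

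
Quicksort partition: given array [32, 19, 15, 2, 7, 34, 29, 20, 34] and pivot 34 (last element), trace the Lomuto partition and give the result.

Lomuto partition with pivot = 34:

Initial array: [32, 19, 15, 2, 7, 34, 29, 20, 34]

arr[0]=32 <= 34: swap with position 0, array becomes [32, 19, 15, 2, 7, 34, 29, 20, 34]
arr[1]=19 <= 34: swap with position 1, array becomes [32, 19, 15, 2, 7, 34, 29, 20, 34]
arr[2]=15 <= 34: swap with position 2, array becomes [32, 19, 15, 2, 7, 34, 29, 20, 34]
arr[3]=2 <= 34: swap with position 3, array becomes [32, 19, 15, 2, 7, 34, 29, 20, 34]
arr[4]=7 <= 34: swap with position 4, array becomes [32, 19, 15, 2, 7, 34, 29, 20, 34]
arr[5]=34 <= 34: swap with position 5, array becomes [32, 19, 15, 2, 7, 34, 29, 20, 34]
arr[6]=29 <= 34: swap with position 6, array becomes [32, 19, 15, 2, 7, 34, 29, 20, 34]
arr[7]=20 <= 34: swap with position 7, array becomes [32, 19, 15, 2, 7, 34, 29, 20, 34]

Place pivot at position 8: [32, 19, 15, 2, 7, 34, 29, 20, 34]
Pivot position: 8

After partitioning with pivot 34, the array becomes [32, 19, 15, 2, 7, 34, 29, 20, 34]. The pivot is placed at index 8. All elements to the left of the pivot are <= 34, and all elements to the right are > 34.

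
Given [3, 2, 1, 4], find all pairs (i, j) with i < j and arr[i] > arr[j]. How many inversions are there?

Finding inversions in [3, 2, 1, 4]:

(0, 1): arr[0]=3 > arr[1]=2
(0, 2): arr[0]=3 > arr[2]=1
(1, 2): arr[1]=2 > arr[2]=1

Total inversions: 3

The array has 3 inversion(s): (0,1), (0,2), (1,2). Each pair (i,j) satisfies i < j and arr[i] > arr[j].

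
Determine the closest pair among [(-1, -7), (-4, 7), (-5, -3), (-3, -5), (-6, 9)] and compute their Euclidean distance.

Computing all pairwise distances among 5 points:

d((-1, -7), (-4, 7)) = 14.3178
d((-1, -7), (-5, -3)) = 5.6569
d((-1, -7), (-3, -5)) = 2.8284 <-- minimum
d((-1, -7), (-6, 9)) = 16.7631
d((-4, 7), (-5, -3)) = 10.0499
d((-4, 7), (-3, -5)) = 12.0416
d((-4, 7), (-6, 9)) = 2.8284 <-- minimum
d((-5, -3), (-3, -5)) = 2.8284 <-- minimum
d((-5, -3), (-6, 9)) = 12.0416
d((-3, -5), (-6, 9)) = 14.3178

Minimum distance: 2.8284 (tie among 3 pairs: (-1, -7) and (-3, -5); (-4, 7) and (-6, 9); (-5, -3) and (-3, -5))

The minimum Euclidean distance is 2.8284. There is a tie: 3 pairs achieve this minimum — (-1, -7) and (-3, -5); (-4, 7) and (-6, 9); (-5, -3) and (-3, -5). Any of these is a valid closest pair. For 5 points, brute-force pairwise comparison is shown above. For large n, the divide-and-conquer algorithm (sort by x, recurse on halves, check the dividing strip) achieves O(n log n).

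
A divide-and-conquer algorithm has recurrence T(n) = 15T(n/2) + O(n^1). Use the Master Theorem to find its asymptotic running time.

Master Theorem for T(n) = 15T(n/2) + O(n^1):

a = 15, b = 2, c = 1
log_b(a) = log_2(15) = 3.9069

Case 1: c = 1 < log_2(15) = 3.9069
T(n) = O(n^(log_2 15))

For T(n) = 15T(n/2) + O(n^1): log_2(15) = 3.9069. This is Case 1 of the Master Theorem (c < log_b(a), work dominated by leaves), giving O(n^(log_2 15)).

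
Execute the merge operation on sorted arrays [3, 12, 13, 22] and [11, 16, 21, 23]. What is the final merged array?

Merging process:

Compare 3 vs 11: take 3 from left. Merged: [3]
Compare 12 vs 11: take 11 from right. Merged: [3, 11]
Compare 12 vs 16: take 12 from left. Merged: [3, 11, 12]
Compare 13 vs 16: take 13 from left. Merged: [3, 11, 12, 13]
Compare 22 vs 16: take 16 from right. Merged: [3, 11, 12, 13, 16]
Compare 22 vs 21: take 21 from right. Merged: [3, 11, 12, 13, 16, 21]
Compare 22 vs 23: take 22 from left. Merged: [3, 11, 12, 13, 16, 21, 22]
Append remaining from right: [23]. Merged: [3, 11, 12, 13, 16, 21, 22, 23]

Final merged array: [3, 11, 12, 13, 16, 21, 22, 23]
Total comparisons: 7

The merged array is [3, 11, 12, 13, 16, 21, 22, 23], requiring 7 comparisons. The merge step runs in O(n) time where n is the total number of elements.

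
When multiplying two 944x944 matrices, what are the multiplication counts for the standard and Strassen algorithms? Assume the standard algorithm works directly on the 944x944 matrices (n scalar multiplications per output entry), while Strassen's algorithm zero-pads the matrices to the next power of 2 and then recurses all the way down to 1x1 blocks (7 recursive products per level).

Matrix multiplication for 944x944 matrices:

Strassen's algorithm requires power-of-2 dimensions. Pad 944x944 to 1024x1024 (next power of 2).

Standard algorithm: 944^3 = 841232384 multiplications
Strassen's algorithm: 7^(log2(1024)) = 7^10 = 282475249 multiplications
Savings: 841232384 - 282475249 = 558757135 multiplications

Standard: 841232384 multiplications (944^3). Strassen: 282475249 multiplications (7^10, after padding to 1024x1024). Strassen reduces 8 recursive multiplications to 7 at each level.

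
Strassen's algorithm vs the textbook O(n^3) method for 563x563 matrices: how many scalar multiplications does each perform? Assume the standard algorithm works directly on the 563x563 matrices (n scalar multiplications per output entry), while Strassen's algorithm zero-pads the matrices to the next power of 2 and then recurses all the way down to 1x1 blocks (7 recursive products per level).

Matrix multiplication for 563x563 matrices:

Strassen's algorithm requires power-of-2 dimensions. Pad 563x563 to 1024x1024 (next power of 2).

Standard algorithm: 563^3 = 178453547 multiplications
Strassen's algorithm: 7^(log2(1024)) = 7^10 = 282475249 multiplications
Difference: 178453547 - 282475249 = -104021702 (Strassen uses MORE here due to padding overhead — for small or just-over-power-of-2 n, padding can outweigh the per-level savings)

Standard: 178453547 multiplications (563^3). Strassen: 282475249 multiplications (7^10, after padding to 1024x1024). Strassen reduces 8 recursive multiplications to 7 at each level.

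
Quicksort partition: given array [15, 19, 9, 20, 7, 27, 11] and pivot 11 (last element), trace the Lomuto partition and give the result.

Lomuto partition with pivot = 11:

Initial array: [15, 19, 9, 20, 7, 27, 11]

arr[0]=15 > 11: no swap
arr[1]=19 > 11: no swap
arr[2]=9 <= 11: swap with position 0, array becomes [9, 19, 15, 20, 7, 27, 11]
arr[3]=20 > 11: no swap
arr[4]=7 <= 11: swap with position 1, array becomes [9, 7, 15, 20, 19, 27, 11]
arr[5]=27 > 11: no swap

Place pivot at position 2: [9, 7, 11, 20, 19, 27, 15]
Pivot position: 2

After partitioning with pivot 11, the array becomes [9, 7, 11, 20, 19, 27, 15]. The pivot is placed at index 2. All elements to the left of the pivot are <= 11, and all elements to the right are > 11.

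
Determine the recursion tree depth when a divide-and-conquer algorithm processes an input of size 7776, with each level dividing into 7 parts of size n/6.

For divide and conquer with division factor 6:

Problem sizes at each level:
Level 0: 7776
Level 1: 1296
Level 2: 216
Level 3: 36
Level 4: 6
Level 5: 1

The root is level 0 and the size-1 base case is level 5 (the tree spans levels 0 through 5, i.e. 6 levels counting the root), so the depth is the number of divisions: log_6(7776) = 5

The recursion tree depth is log_6(7776) = 5. At each level, the problem size is divided by 6, so it takes 5 divisions to reduce to a base case of size 1. The algorithm makes 7 recursive calls at each level.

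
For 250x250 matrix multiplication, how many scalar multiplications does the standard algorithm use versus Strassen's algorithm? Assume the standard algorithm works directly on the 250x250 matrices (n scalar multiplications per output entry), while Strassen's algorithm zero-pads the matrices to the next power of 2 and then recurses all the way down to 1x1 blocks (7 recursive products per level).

Matrix multiplication for 250x250 matrices:

Strassen's algorithm requires power-of-2 dimensions. Pad 250x250 to 256x256 (next power of 2).

Standard algorithm: 250^3 = 15625000 multiplications
Strassen's algorithm: 7^(log2(256)) = 7^8 = 5764801 multiplications
Savings: 15625000 - 5764801 = 9860199 multiplications

Standard: 15625000 multiplications (250^3). Strassen: 5764801 multiplications (7^8, after padding to 256x256). Strassen reduces 8 recursive multiplications to 7 at each level.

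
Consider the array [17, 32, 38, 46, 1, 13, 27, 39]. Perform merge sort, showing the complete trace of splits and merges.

Merge sort trace:

Split: [17, 32, 38, 46, 1, 13, 27, 39] -> [17, 32, 38, 46] and [1, 13, 27, 39]
  Split: [17, 32, 38, 46] -> [17, 32] and [38, 46]
    Split: [17, 32] -> [17] and [32]
    Merge: [17] + [32] -> [17, 32]
    Split: [38, 46] -> [38] and [46]
    Merge: [38] + [46] -> [38, 46]
  Merge: [17, 32] + [38, 46] -> [17, 32, 38, 46]
  Split: [1, 13, 27, 39] -> [1, 13] and [27, 39]
    Split: [1, 13] -> [1] and [13]
    Merge: [1] + [13] -> [1, 13]
    Split: [27, 39] -> [27] and [39]
    Merge: [27] + [39] -> [27, 39]
  Merge: [1, 13] + [27, 39] -> [1, 13, 27, 39]
Merge: [17, 32, 38, 46] + [1, 13, 27, 39] -> [1, 13, 17, 27, 32, 38, 39, 46]

Final sorted array: [1, 13, 17, 27, 32, 38, 39, 46]

The merge sort proceeds by recursively splitting the array and merging sorted halves.
After all merges, the sorted array is [1, 13, 17, 27, 32, 38, 39, 46].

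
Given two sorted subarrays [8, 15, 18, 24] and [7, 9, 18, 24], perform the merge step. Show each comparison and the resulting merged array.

Merging process:

Compare 8 vs 7: take 7 from right. Merged: [7]
Compare 8 vs 9: take 8 from left. Merged: [7, 8]
Compare 15 vs 9: take 9 from right. Merged: [7, 8, 9]
Compare 15 vs 18: take 15 from left. Merged: [7, 8, 9, 15]
Compare 18 vs 18: take 18 from left. Merged: [7, 8, 9, 15, 18]
Compare 24 vs 18: take 18 from right. Merged: [7, 8, 9, 15, 18, 18]
Compare 24 vs 24: take 24 from left. Merged: [7, 8, 9, 15, 18, 18, 24]
Append remaining from right: [24]. Merged: [7, 8, 9, 15, 18, 18, 24, 24]

Final merged array: [7, 8, 9, 15, 18, 18, 24, 24]
Total comparisons: 7

The merged array is [7, 8, 9, 15, 18, 18, 24, 24], requiring 7 comparisons. The merge step runs in O(n) time where n is the total number of elements.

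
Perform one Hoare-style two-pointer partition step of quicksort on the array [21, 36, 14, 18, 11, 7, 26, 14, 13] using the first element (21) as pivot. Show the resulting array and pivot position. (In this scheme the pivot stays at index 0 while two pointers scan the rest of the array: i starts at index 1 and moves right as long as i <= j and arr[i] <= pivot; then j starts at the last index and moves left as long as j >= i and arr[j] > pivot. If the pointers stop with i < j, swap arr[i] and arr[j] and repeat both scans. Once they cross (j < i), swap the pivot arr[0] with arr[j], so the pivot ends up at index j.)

Hoare-style two-pointer partition with pivot = 21:

Initial array: [21, 36, 14, 18, 11, 7, 26, 14, 13]

Pointers start at i = 1, j = 8.
i stops at index 1 (arr[1]=36 > 21), j stops at index 8 (arr[8]=13 <= 21): swap arr[1] and arr[8], array becomes [21, 13, 14, 18, 11, 7, 26, 14, 36]
i stops at index 6 (arr[6]=26 > 21), j stops at index 7 (arr[7]=14 <= 21): swap arr[6] and arr[7], array becomes [21, 13, 14, 18, 11, 7, 14, 26, 36]
i ends at 7, j ends at 6: the pointers have crossed (j < i), so scanning stops.

Swap pivot arr[0] with arr[6] to place pivot at position 6: [14, 13, 14, 18, 11, 7, 21, 26, 36]
Pivot position: 6

After partitioning with pivot 21, the array becomes [14, 13, 14, 18, 11, 7, 21, 26, 36]. The pivot is placed at index 6. All elements to the left of the pivot are <= 21, and all elements to the right are > 21.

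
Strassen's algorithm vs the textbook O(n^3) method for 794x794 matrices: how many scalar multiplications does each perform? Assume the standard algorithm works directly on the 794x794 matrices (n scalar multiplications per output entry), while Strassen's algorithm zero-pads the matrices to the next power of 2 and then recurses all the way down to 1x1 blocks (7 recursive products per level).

Matrix multiplication for 794x794 matrices:

Strassen's algorithm requires power-of-2 dimensions. Pad 794x794 to 1024x1024 (next power of 2).

Standard algorithm: 794^3 = 500566184 multiplications
Strassen's algorithm: 7^(log2(1024)) = 7^10 = 282475249 multiplications
Savings: 500566184 - 282475249 = 218090935 multiplications

Standard: 500566184 multiplications (794^3). Strassen: 282475249 multiplications (7^10, after padding to 1024x1024). Strassen reduces 8 recursive multiplications to 7 at each level.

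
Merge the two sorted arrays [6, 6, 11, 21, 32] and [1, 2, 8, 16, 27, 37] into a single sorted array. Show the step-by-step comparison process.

Merging process:

Compare 6 vs 1: take 1 from right. Merged: [1]
Compare 6 vs 2: take 2 from right. Merged: [1, 2]
Compare 6 vs 8: take 6 from left. Merged: [1, 2, 6]
Compare 6 vs 8: take 6 from left. Merged: [1, 2, 6, 6]
Compare 11 vs 8: take 8 from right. Merged: [1, 2, 6, 6, 8]
Compare 11 vs 16: take 11 from left. Merged: [1, 2, 6, 6, 8, 11]
Compare 21 vs 16: take 16 from right. Merged: [1, 2, 6, 6, 8, 11, 16]
Compare 21 vs 27: take 21 from left. Merged: [1, 2, 6, 6, 8, 11, 16, 21]
Compare 32 vs 27: take 27 from right. Merged: [1, 2, 6, 6, 8, 11, 16, 21, 27]
Compare 32 vs 37: take 32 from left. Merged: [1, 2, 6, 6, 8, 11, 16, 21, 27, 32]
Append remaining from right: [37]. Merged: [1, 2, 6, 6, 8, 11, 16, 21, 27, 32, 37]

Final merged array: [1, 2, 6, 6, 8, 11, 16, 21, 27, 32, 37]
Total comparisons: 10

The merged array is [1, 2, 6, 6, 8, 11, 16, 21, 27, 32, 37], requiring 10 comparisons. The merge step runs in O(n) time where n is the total number of elements.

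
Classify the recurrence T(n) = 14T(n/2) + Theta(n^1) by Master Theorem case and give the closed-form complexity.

Master Theorem for T(n) = 14T(n/2) + O(n^1):

a = 14, b = 2, c = 1
log_b(a) = log_2(14) = 3.8074

Case 1: c = 1 < log_2(14) = 3.8074
T(n) = O(n^(log_2 14))

For T(n) = 14T(n/2) + O(n^1): log_2(14) = 3.8074. This is Case 1 of the Master Theorem (c < log_b(a), work dominated by leaves), giving O(n^(log_2 14)).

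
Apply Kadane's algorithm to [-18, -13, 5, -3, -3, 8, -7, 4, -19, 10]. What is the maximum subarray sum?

Using Kadane's algorithm on [-18, -13, 5, -3, -3, 8, -7, 4, -19, 10]:

Scanning through the array:
Position 1 (value -13): max_ending_here = -13, max_so_far = -13
Position 2 (value 5): max_ending_here = 5, max_so_far = 5
Position 3 (value -3): max_ending_here = 2, max_so_far = 5
Position 4 (value -3): max_ending_here = -1, max_so_far = 5
Position 5 (value 8): max_ending_here = 8, max_so_far = 8
Position 6 (value -7): max_ending_here = 1, max_so_far = 8
Position 7 (value 4): max_ending_here = 5, max_so_far = 8
Position 8 (value -19): max_ending_here = -14, max_so_far = 8
Position 9 (value 10): max_ending_here = 10, max_so_far = 10

Maximum subarray: [10]
Maximum sum: 10

The maximum subarray is [10] with sum 10. This subarray runs from index 9 to index 9.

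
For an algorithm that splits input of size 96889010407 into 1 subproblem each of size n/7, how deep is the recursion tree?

For divide and conquer with division factor 7:

Problem sizes at each level:
Level 0: 96889010407
Level 1: 13841287201
Level 2: 1977326743
Level 3: 282475249
Level 4: 40353607
Level 5: 5764801
Level 6: 823543
Level 7: 117649
Level 8: 16807
Level 9: 2401
Level 10: 343
Level 11: 49
Level 12: 7
Level 13: 1

The root is level 0 and the size-1 base case is level 13 (the tree spans levels 0 through 13, i.e. 14 levels counting the root), so the depth is the number of divisions: log_7(96889010407) = 13

The recursion tree depth is log_7(96889010407) = 13. At each level, the problem size is divided by 7, so it takes 13 divisions to reduce to a base case of size 1. The algorithm makes 1 recursive call at each level.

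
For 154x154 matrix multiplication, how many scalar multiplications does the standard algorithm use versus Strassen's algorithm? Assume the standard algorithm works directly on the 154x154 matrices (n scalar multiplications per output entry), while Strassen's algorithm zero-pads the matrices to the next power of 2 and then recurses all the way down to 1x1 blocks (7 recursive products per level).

Matrix multiplication for 154x154 matrices:

Strassen's algorithm requires power-of-2 dimensions. Pad 154x154 to 256x256 (next power of 2).

Standard algorithm: 154^3 = 3652264 multiplications
Strassen's algorithm: 7^(log2(256)) = 7^8 = 5764801 multiplications
Difference: 3652264 - 5764801 = -2112537 (Strassen uses MORE here due to padding overhead — for small or just-over-power-of-2 n, padding can outweigh the per-level savings)

Standard: 3652264 multiplications (154^3). Strassen: 5764801 multiplications (7^8, after padding to 256x256). Strassen reduces 8 recursive multiplications to 7 at each level.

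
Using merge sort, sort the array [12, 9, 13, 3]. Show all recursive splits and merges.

Merge sort trace:

Split: [12, 9, 13, 3] -> [12, 9] and [13, 3]
  Split: [12, 9] -> [12] and [9]
  Merge: [12] + [9] -> [9, 12]
  Split: [13, 3] -> [13] and [3]
  Merge: [13] + [3] -> [3, 13]
Merge: [9, 12] + [3, 13] -> [3, 9, 12, 13]

Final sorted array: [3, 9, 12, 13]

The merge sort proceeds by recursively splitting the array and merging sorted halves.
After all merges, the sorted array is [3, 9, 12, 13].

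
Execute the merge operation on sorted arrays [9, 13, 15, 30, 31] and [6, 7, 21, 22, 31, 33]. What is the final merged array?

Merging process:

Compare 9 vs 6: take 6 from right. Merged: [6]
Compare 9 vs 7: take 7 from right. Merged: [6, 7]
Compare 9 vs 21: take 9 from left. Merged: [6, 7, 9]
Compare 13 vs 21: take 13 from left. Merged: [6, 7, 9, 13]
Compare 15 vs 21: take 15 from left. Merged: [6, 7, 9, 13, 15]
Compare 30 vs 21: take 21 from right. Merged: [6, 7, 9, 13, 15, 21]
Compare 30 vs 22: take 22 from right. Merged: [6, 7, 9, 13, 15, 21, 22]
Compare 30 vs 31: take 30 from left. Merged: [6, 7, 9, 13, 15, 21, 22, 30]
Compare 31 vs 31: take 31 from left. Merged: [6, 7, 9, 13, 15, 21, 22, 30, 31]
Append remaining from right: [31, 33]. Merged: [6, 7, 9, 13, 15, 21, 22, 30, 31, 31, 33]

Final merged array: [6, 7, 9, 13, 15, 21, 22, 30, 31, 31, 33]
Total comparisons: 9

The merged array is [6, 7, 9, 13, 15, 21, 22, 30, 31, 31, 33], requiring 9 comparisons. The merge step runs in O(n) time where n is the total number of elements.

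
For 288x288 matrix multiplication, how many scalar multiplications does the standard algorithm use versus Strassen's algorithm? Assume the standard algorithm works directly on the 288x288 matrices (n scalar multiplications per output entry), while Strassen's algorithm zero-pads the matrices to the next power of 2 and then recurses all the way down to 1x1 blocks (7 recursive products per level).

Matrix multiplication for 288x288 matrices:

Strassen's algorithm requires power-of-2 dimensions. Pad 288x288 to 512x512 (next power of 2).

Standard algorithm: 288^3 = 23887872 multiplications
Strassen's algorithm: 7^(log2(512)) = 7^9 = 40353607 multiplications
Difference: 23887872 - 40353607 = -16465735 (Strassen uses MORE here due to padding overhead — for small or just-over-power-of-2 n, padding can outweigh the per-level savings)

Standard: 23887872 multiplications (288^3). Strassen: 40353607 multiplications (7^9, after padding to 512x512). Strassen reduces 8 recursive multiplications to 7 at each level.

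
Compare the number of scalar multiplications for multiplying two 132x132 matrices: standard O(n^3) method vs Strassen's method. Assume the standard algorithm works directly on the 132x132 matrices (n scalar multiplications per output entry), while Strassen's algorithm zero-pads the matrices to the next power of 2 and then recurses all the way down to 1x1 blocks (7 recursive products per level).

Matrix multiplication for 132x132 matrices:

Strassen's algorithm requires power-of-2 dimensions. Pad 132x132 to 256x256 (next power of 2).

Standard algorithm: 132^3 = 2299968 multiplications
Strassen's algorithm: 7^(log2(256)) = 7^8 = 5764801 multiplications
Difference: 2299968 - 5764801 = -3464833 (Strassen uses MORE here due to padding overhead — for small or just-over-power-of-2 n, padding can outweigh the per-level savings)

Standard: 2299968 multiplications (132^3). Strassen: 5764801 multiplications (7^8, after padding to 256x256). Strassen reduces 8 recursive multiplications to 7 at each level.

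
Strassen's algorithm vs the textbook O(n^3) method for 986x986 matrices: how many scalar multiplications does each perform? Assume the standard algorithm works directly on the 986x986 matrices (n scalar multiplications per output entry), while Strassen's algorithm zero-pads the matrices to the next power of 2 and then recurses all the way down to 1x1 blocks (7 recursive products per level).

Matrix multiplication for 986x986 matrices:

Strassen's algorithm requires power-of-2 dimensions. Pad 986x986 to 1024x1024 (next power of 2).

Standard algorithm: 986^3 = 958585256 multiplications
Strassen's algorithm: 7^(log2(1024)) = 7^10 = 282475249 multiplications
Savings: 958585256 - 282475249 = 676110007 multiplications

Standard: 958585256 multiplications (986^3). Strassen: 282475249 multiplications (7^10, after padding to 1024x1024). Strassen reduces 8 recursive multiplications to 7 at each level.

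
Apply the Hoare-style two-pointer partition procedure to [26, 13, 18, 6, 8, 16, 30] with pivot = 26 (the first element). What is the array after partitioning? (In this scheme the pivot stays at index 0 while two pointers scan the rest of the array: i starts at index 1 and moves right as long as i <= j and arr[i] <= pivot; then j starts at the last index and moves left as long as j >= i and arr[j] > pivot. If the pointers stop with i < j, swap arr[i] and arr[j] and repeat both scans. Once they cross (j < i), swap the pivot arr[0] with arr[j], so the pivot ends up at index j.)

Hoare-style two-pointer partition with pivot = 26:

Initial array: [26, 13, 18, 6, 8, 16, 30]

Pointers start at i = 1, j = 6.
i ends at 6, j ends at 5: the pointers have crossed (j < i), so scanning stops.

Swap pivot arr[0] with arr[5] to place pivot at position 5: [16, 13, 18, 6, 8, 26, 30]
Pivot position: 5

After partitioning with pivot 26, the array becomes [16, 13, 18, 6, 8, 26, 30]. The pivot is placed at index 5. All elements to the left of the pivot are <= 26, and all elements to the right are > 26.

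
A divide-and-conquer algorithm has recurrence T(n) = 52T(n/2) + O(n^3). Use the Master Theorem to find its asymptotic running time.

Master Theorem for T(n) = 52T(n/2) + O(n^3):

a = 52, b = 2, c = 3
log_b(a) = log_2(52) = 5.7004

Case 1: c = 3 < log_2(52) = 5.7004
T(n) = O(n^(log_2 52))

For T(n) = 52T(n/2) + O(n^3): log_2(52) = 5.7004. This is Case 1 of the Master Theorem (c < log_b(a), work dominated by leaves), giving O(n^(log_2 52)).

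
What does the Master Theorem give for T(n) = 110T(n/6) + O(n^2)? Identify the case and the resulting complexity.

Master Theorem for T(n) = 110T(n/6) + O(n^2):

a = 110, b = 6, c = 2
log_b(a) = log_6(110) = 2.6234

Case 1: c = 2 < log_6(110) = 2.6234
T(n) = O(n^(log_6 110))

For T(n) = 110T(n/6) + O(n^2): log_6(110) = 2.6234. This is Case 1 of the Master Theorem (c < log_b(a), work dominated by leaves), giving O(n^(log_6 110)).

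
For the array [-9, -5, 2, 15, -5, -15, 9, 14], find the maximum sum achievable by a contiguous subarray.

Using Kadane's algorithm on [-9, -5, 2, 15, -5, -15, 9, 14]:

Scanning through the array:
Position 1 (value -5): max_ending_here = -5, max_so_far = -5
Position 2 (value 2): max_ending_here = 2, max_so_far = 2
Position 3 (value 15): max_ending_here = 17, max_so_far = 17
Position 4 (value -5): max_ending_here = 12, max_so_far = 17
Position 5 (value -15): max_ending_here = -3, max_so_far = 17
Position 6 (value 9): max_ending_here = 9, max_so_far = 17
Position 7 (value 14): max_ending_here = 23, max_so_far = 23

Maximum subarray: [9, 14]
Maximum sum: 23

The maximum subarray is [9, 14] with sum 23. This subarray runs from index 6 to index 7.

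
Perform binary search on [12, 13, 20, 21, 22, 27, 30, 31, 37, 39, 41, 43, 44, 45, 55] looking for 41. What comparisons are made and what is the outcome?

Binary search for 41 in [12, 13, 20, 21, 22, 27, 30, 31, 37, 39, 41, 43, 44, 45, 55]:

lo=0, hi=14, mid=7, arr[mid]=31 -> 31 < 41, search right half
lo=8, hi=14, mid=11, arr[mid]=43 -> 43 > 41, search left half
lo=8, hi=10, mid=9, arr[mid]=39 -> 39 < 41, search right half
lo=10, hi=10, mid=10, arr[mid]=41 -> Found target at index 10!

Binary search finds 41 at index 10 after 4 comparisons. The search repeatedly halves the search space by comparing with the middle element.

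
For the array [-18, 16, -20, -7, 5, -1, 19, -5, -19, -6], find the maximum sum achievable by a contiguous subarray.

Using Kadane's algorithm on [-18, 16, -20, -7, 5, -1, 19, -5, -19, -6]:

Scanning through the array:
Position 1 (value 16): max_ending_here = 16, max_so_far = 16
Position 2 (value -20): max_ending_here = -4, max_so_far = 16
Position 3 (value -7): max_ending_here = -7, max_so_far = 16
Position 4 (value 5): max_ending_here = 5, max_so_far = 16
Position 5 (value -1): max_ending_here = 4, max_so_far = 16
Position 6 (value 19): max_ending_here = 23, max_so_far = 23
Position 7 (value -5): max_ending_here = 18, max_so_far = 23
Position 8 (value -19): max_ending_here = -1, max_so_far = 23
Position 9 (value -6): max_ending_here = -6, max_so_far = 23

Maximum subarray: [5, -1, 19]
Maximum sum: 23

The maximum subarray is [5, -1, 19] with sum 23. This subarray runs from index 4 to index 6.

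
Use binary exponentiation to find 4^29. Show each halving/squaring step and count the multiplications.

Computing 4^29 by squaring (build up from 4^1; each line after the first costs one multiplication):

4^1 = 4
4^2 = (4^1)^2 = 4^2 = 16
4^3 = 4 * 4^2 = 4 * 16 = 64
4^6 = (4^3)^2 = 64^2 = 4096
4^7 = 4 * 4^6 = 4 * 4096 = 16384
4^14 = (4^7)^2 = 16384^2 = 268435456
4^28 = (4^14)^2 = 268435456^2 = 72057594037927936
4^29 = 4 * 4^28 = 4 * 72057594037927936 = 288230376151711744

Result: 288230376151711744
Multiplications needed: 7 (7 lines after 4^1)

4^29 = 288230376151711744. Using exponentiation by squaring, this requires 7 multiplications. The key idea: if the exponent is even, square the half-power; if odd, multiply by the base once.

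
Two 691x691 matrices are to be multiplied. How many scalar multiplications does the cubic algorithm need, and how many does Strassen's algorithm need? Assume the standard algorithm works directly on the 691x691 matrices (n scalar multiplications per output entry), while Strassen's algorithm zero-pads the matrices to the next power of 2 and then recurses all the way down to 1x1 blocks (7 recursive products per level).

Matrix multiplication for 691x691 matrices:

Strassen's algorithm requires power-of-2 dimensions. Pad 691x691 to 1024x1024 (next power of 2).

Standard algorithm: 691^3 = 329939371 multiplications
Strassen's algorithm: 7^(log2(1024)) = 7^10 = 282475249 multiplications
Savings: 329939371 - 282475249 = 47464122 multiplications

Standard: 329939371 multiplications (691^3). Strassen: 282475249 multiplications (7^10, after padding to 1024x1024). Strassen reduces 8 recursive multiplications to 7 at each level.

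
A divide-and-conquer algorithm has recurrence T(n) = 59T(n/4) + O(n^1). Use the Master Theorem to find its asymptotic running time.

Master Theorem for T(n) = 59T(n/4) + O(n^1):

a = 59, b = 4, c = 1
log_b(a) = log_4(59) = 2.9413

Case 1: c = 1 < log_4(59) = 2.9413
T(n) = O(n^(log_4 59))

For T(n) = 59T(n/4) + O(n^1): log_4(59) = 2.9413. This is Case 1 of the Master Theorem (c < log_b(a), work dominated by leaves), giving O(n^(log_4 59)).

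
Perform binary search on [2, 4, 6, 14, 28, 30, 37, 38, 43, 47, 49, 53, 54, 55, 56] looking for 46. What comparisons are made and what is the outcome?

Binary search for 46 in [2, 4, 6, 14, 28, 30, 37, 38, 43, 47, 49, 53, 54, 55, 56]:

lo=0, hi=14, mid=7, arr[mid]=38 -> 38 < 46, search right half
lo=8, hi=14, mid=11, arr[mid]=53 -> 53 > 46, search left half
lo=8, hi=10, mid=9, arr[mid]=47 -> 47 > 46, search left half
lo=8, hi=8, mid=8, arr[mid]=43 -> 43 < 46, search right half
lo=9 > hi=8, target 46 not found

Binary search determines that 46 is not in the array after 4 comparisons. The search space was exhausted without finding the target.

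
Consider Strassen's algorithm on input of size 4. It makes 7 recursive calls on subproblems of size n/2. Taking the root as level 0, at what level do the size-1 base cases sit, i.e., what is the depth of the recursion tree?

For divide and conquer with division factor 2:

Problem sizes at each level:
Level 0: 4
Level 1: 2
Level 2: 1

The root is level 0 and the size-1 base case is level 2 (the tree spans levels 0 through 2, i.e. 3 levels counting the root), so the depth is the number of divisions: log_2(4) = 2

The recursion tree depth is log_2(4) = 2. At each level, the problem size is divided by 2, so it takes 2 divisions to reduce to a base case of size 1. The algorithm makes 7 recursive calls at each level.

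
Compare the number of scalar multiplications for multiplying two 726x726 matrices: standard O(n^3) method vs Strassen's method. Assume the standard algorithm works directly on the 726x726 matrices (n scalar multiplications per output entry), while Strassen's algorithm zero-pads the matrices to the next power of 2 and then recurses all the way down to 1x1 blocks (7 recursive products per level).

Matrix multiplication for 726x726 matrices:

Strassen's algorithm requires power-of-2 dimensions. Pad 726x726 to 1024x1024 (next power of 2).

Standard algorithm: 726^3 = 382657176 multiplications
Strassen's algorithm: 7^(log2(1024)) = 7^10 = 282475249 multiplications
Savings: 382657176 - 282475249 = 100181927 multiplications

Standard: 382657176 multiplications (726^3). Strassen: 282475249 multiplications (7^10, after padding to 1024x1024). Strassen reduces 8 recursive multiplications to 7 at each level.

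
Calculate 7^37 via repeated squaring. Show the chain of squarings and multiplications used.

Computing 7^37 by squaring (build up from 7^1; each line after the first costs one multiplication):

7^1 = 7
7^2 = (7^1)^2 = 7^2 = 49
7^4 = (7^2)^2 = 49^2 = 2401
7^8 = (7^4)^2 = 2401^2 = 5764801
7^9 = 7 * 7^8 = 7 * 5764801 = 40353607
7^18 = (7^9)^2 = 40353607^2 = 1628413597910449
7^36 = (7^18)^2 = 1628413597910449^2 = 2651730845859653471779023381601
7^37 = 7 * 7^36 = 7 * 2651730845859653471779023381601 = 18562115921017574302453163671207

Result: 18562115921017574302453163671207
Multiplications needed: 7 (7 lines after 7^1)

7^37 = 18562115921017574302453163671207. Using exponentiation by squaring, this requires 7 multiplications. The key idea: if the exponent is even, square the half-power; if odd, multiply by the base once.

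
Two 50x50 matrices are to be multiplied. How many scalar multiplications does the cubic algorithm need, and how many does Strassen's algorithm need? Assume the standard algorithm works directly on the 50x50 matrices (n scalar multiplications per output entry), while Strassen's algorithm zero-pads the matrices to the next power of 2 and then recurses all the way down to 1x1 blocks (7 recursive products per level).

Matrix multiplication for 50x50 matrices:

Strassen's algorithm requires power-of-2 dimensions. Pad 50x50 to 64x64 (next power of 2).

Standard algorithm: 50^3 = 125000 multiplications
Strassen's algorithm: 7^(log2(64)) = 7^6 = 117649 multiplications
Savings: 125000 - 117649 = 7351 multiplications

Standard: 125000 multiplications (50^3). Strassen: 117649 multiplications (7^6, after padding to 64x64). Strassen reduces 8 recursive multiplications to 7 at each level.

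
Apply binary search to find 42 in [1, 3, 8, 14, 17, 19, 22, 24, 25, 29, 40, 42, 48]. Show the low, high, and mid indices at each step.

Binary search for 42 in [1, 3, 8, 14, 17, 19, 22, 24, 25, 29, 40, 42, 48]:

lo=0, hi=12, mid=6, arr[mid]=22 -> 22 < 42, search right half
lo=7, hi=12, mid=9, arr[mid]=29 -> 29 < 42, search right half
lo=10, hi=12, mid=11, arr[mid]=42 -> Found target at index 11!

Binary search finds 42 at index 11 after 3 comparisons. The search repeatedly halves the search space by comparing with the middle element.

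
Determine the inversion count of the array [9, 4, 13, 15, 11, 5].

Finding inversions in [9, 4, 13, 15, 11, 5]:

(0, 1): arr[0]=9 > arr[1]=4
(0, 5): arr[0]=9 > arr[5]=5
(2, 4): arr[2]=13 > arr[4]=11
(2, 5): arr[2]=13 > arr[5]=5
(3, 4): arr[3]=15 > arr[4]=11
(3, 5): arr[3]=15 > arr[5]=5
(4, 5): arr[4]=11 > arr[5]=5

Total inversions: 7

The array has 7 inversion(s): (0,1), (0,5), (2,4), (2,5), (3,4), (3,5), (4,5). Each pair (i,j) satisfies i < j and arr[i] > arr[j].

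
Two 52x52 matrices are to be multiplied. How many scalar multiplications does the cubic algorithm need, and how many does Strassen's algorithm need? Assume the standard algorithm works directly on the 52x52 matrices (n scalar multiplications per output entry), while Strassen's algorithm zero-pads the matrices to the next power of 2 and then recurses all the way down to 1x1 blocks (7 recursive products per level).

Matrix multiplication for 52x52 matrices:

Strassen's algorithm requires power-of-2 dimensions. Pad 52x52 to 64x64 (next power of 2).

Standard algorithm: 52^3 = 140608 multiplications
Strassen's algorithm: 7^(log2(64)) = 7^6 = 117649 multiplications
Savings: 140608 - 117649 = 22959 multiplications

Standard: 140608 multiplications (52^3). Strassen: 117649 multiplications (7^6, after padding to 64x64). Strassen reduces 8 recursive multiplications to 7 at each level.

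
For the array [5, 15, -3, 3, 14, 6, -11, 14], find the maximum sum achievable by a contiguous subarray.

Using Kadane's algorithm on [5, 15, -3, 3, 14, 6, -11, 14]:

Scanning through the array:
Position 1 (value 15): max_ending_here = 20, max_so_far = 20
Position 2 (value -3): max_ending_here = 17, max_so_far = 20
Position 3 (value 3): max_ending_here = 20, max_so_far = 20
Position 4 (value 14): max_ending_here = 34, max_so_far = 34
Position 5 (value 6): max_ending_here = 40, max_so_far = 40
Position 6 (value -11): max_ending_here = 29, max_so_far = 40
Position 7 (value 14): max_ending_here = 43, max_so_far = 43

Maximum subarray: [5, 15, -3, 3, 14, 6, -11, 14]
Maximum sum: 43

The maximum subarray is [5, 15, -3, 3, 14, 6, -11, 14] with sum 43. This subarray runs from index 0 to index 7.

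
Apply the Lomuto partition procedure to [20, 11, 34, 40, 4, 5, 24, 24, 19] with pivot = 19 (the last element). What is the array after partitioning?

Lomuto partition with pivot = 19:

Initial array: [20, 11, 34, 40, 4, 5, 24, 24, 19]

arr[0]=20 > 19: no swap
arr[1]=11 <= 19: swap with position 0, array becomes [11, 20, 34, 40, 4, 5, 24, 24, 19]
arr[2]=34 > 19: no swap
arr[3]=40 > 19: no swap
arr[4]=4 <= 19: swap with position 1, array becomes [11, 4, 34, 40, 20, 5, 24, 24, 19]
arr[5]=5 <= 19: swap with position 2, array becomes [11, 4, 5, 40, 20, 34, 24, 24, 19]
arr[6]=24 > 19: no swap
arr[7]=24 > 19: no swap

Place pivot at position 3: [11, 4, 5, 19, 20, 34, 24, 24, 40]
Pivot position: 3

After partitioning with pivot 19, the array becomes [11, 4, 5, 19, 20, 34, 24, 24, 40]. The pivot is placed at index 3. All elements to the left of the pivot are <= 19, and all elements to the right are > 19.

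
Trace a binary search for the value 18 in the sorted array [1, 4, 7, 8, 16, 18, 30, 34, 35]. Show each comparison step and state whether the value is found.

Binary search for 18 in [1, 4, 7, 8, 16, 18, 30, 34, 35]:

lo=0, hi=8, mid=4, arr[mid]=16 -> 16 < 18, search right half
lo=5, hi=8, mid=6, arr[mid]=30 -> 30 > 18, search left half
lo=5, hi=5, mid=5, arr[mid]=18 -> Found target at index 5!

Binary search finds 18 at index 5 after 3 comparisons. The search repeatedly halves the search space by comparing with the middle element.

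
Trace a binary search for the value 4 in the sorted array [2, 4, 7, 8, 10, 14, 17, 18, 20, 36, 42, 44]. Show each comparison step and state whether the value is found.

Binary search for 4 in [2, 4, 7, 8, 10, 14, 17, 18, 20, 36, 42, 44]:

lo=0, hi=11, mid=5, arr[mid]=14 -> 14 > 4, search left half
lo=0, hi=4, mid=2, arr[mid]=7 -> 7 > 4, search left half
lo=0, hi=1, mid=0, arr[mid]=2 -> 2 < 4, search right half
lo=1, hi=1, mid=1, arr[mid]=4 -> Found target at index 1!

Binary search finds 4 at index 1 after 4 comparisons. The search repeatedly halves the search space by comparing with the middle element.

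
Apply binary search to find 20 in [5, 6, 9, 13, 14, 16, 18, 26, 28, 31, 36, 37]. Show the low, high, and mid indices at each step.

Binary search for 20 in [5, 6, 9, 13, 14, 16, 18, 26, 28, 31, 36, 37]:

lo=0, hi=11, mid=5, arr[mid]=16 -> 16 < 20, search right half
lo=6, hi=11, mid=8, arr[mid]=28 -> 28 > 20, search left half
lo=6, hi=7, mid=6, arr[mid]=18 -> 18 < 20, search right half
lo=7, hi=7, mid=7, arr[mid]=26 -> 26 > 20, search left half
lo=7 > hi=6, target 20 not found

Binary search determines that 20 is not in the array after 4 comparisons. The search space was exhausted without finding the target.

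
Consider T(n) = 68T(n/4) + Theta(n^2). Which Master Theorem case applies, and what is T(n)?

Master Theorem for T(n) = 68T(n/4) + O(n^2):

a = 68, b = 4, c = 2
log_b(a) = log_4(68) = 3.0437

Case 1: c = 2 < log_4(68) = 3.0437
T(n) = O(n^(log_4 68))

For T(n) = 68T(n/4) + O(n^2): log_4(68) = 3.0437. This is Case 1 of the Master Theorem (c < log_b(a), work dominated by leaves), giving O(n^(log_4 68)).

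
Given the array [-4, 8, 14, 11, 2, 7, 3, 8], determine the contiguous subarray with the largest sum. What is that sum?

Using Kadane's algorithm on [-4, 8, 14, 11, 2, 7, 3, 8]:

Scanning through the array:
Position 1 (value 8): max_ending_here = 8, max_so_far = 8
Position 2 (value 14): max_ending_here = 22, max_so_far = 22
Position 3 (value 11): max_ending_here = 33, max_so_far = 33
Position 4 (value 2): max_ending_here = 35, max_so_far = 35
Position 5 (value 7): max_ending_here = 42, max_so_far = 42
Position 6 (value 3): max_ending_here = 45, max_so_far = 45
Position 7 (value 8): max_ending_here = 53, max_so_far = 53

Maximum subarray: [8, 14, 11, 2, 7, 3, 8]
Maximum sum: 53

The maximum subarray is [8, 14, 11, 2, 7, 3, 8] with sum 53. This subarray runs from index 1 to index 7.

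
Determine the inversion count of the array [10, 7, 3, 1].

Finding inversions in [10, 7, 3, 1]:

(0, 1): arr[0]=10 > arr[1]=7
(0, 2): arr[0]=10 > arr[2]=3
(0, 3): arr[0]=10 > arr[3]=1
(1, 2): arr[1]=7 > arr[2]=3
(1, 3): arr[1]=7 > arr[3]=1
(2, 3): arr[2]=3 > arr[3]=1

Total inversions: 6

The array has 6 inversion(s): (0,1), (0,2), (0,3), (1,2), (1,3), (2,3). Each pair (i,j) satisfies i < j and arr[i] > arr[j].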